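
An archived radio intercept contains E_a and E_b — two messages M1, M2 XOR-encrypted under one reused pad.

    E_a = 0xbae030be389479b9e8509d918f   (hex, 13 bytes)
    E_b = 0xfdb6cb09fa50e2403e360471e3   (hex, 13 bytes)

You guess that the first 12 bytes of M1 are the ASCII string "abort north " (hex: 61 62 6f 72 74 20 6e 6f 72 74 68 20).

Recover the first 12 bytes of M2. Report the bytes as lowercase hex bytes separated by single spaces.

26 34 94 c5 b6 e4 f5 96 a4 12 f1 c0

First, E_a ⊕ E_b = (M1 ⊕ K) ⊕ (M2 ⊕ K) = M1 ⊕ M2, so the key drops out. Then M2 = (M1 ⊕ M2) ⊕ M1 over the first 12 bytes.
byte 0: (ba XOR fd) XOR 61 = 47 XOR 61 = 26
byte 1: (e0 XOR b6) XOR 62 = 56 XOR 62 = 34
byte 2: (30 XOR cb) XOR 6f = fb XOR 6f = 94
byte 3: (be XOR 09) XOR 72 = b7 XOR 72 = c5
byte 4: (38 XOR fa) XOR 74 = c2 XOR 74 = b6
byte 5: (94 XOR 50) XOR 20 = c4 XOR 20 = e4
byte 6: (79 XOR e2) XOR 6e = 9b XOR 6e = f5
byte 7: (b9 XOR 40) XOR 6f = f9 XOR 6f = 96
byte 8: (e8 XOR 3e) XOR 72 = d6 XOR 72 = a4
byte 9: (50 XOR 36) XOR 74 = 66 XOR 74 = 12
byte 10: (9d XOR 04) XOR 68 = 99 XOR 68 = f1
byte 11: (91 XOR 71) XOR 20 = e0 XOR 20 = c0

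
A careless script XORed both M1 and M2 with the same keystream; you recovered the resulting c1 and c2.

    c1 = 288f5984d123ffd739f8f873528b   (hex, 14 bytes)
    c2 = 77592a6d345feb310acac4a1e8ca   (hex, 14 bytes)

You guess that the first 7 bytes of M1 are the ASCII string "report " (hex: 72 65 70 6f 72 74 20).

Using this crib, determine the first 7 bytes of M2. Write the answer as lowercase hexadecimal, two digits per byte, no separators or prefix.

First, c1 ⊕ c2 = (M1 ⊕ K) ⊕ (M2 ⊕ K) = M1 ⊕ M2, so the key drops out. Then M2 = (M1 ⊕ M2) ⊕ M1 over the first 7 bytes.
byte 0: (28 ^ 77) ^ 72 = 5f ^ 72 = 2d
byte 1: (8f ^ 59) ^ 65 = d6 ^ 65 = b3
byte 2: (59 ^ 2a) ^ 70 = 73 ^ 70 = 03
byte 3: (84 ^ 6d) ^ 6f = e9 ^ 6f = 86
byte 4: (d1 ^ 34) ^ 72 = e5 ^ 72 = 97
byte 5: (23 ^ 5f) ^ 74 = 7c ^ 74 = 08
byte 6: (ff ^ eb) ^ 20 = 14 ^ 20 = 34

2db30386970834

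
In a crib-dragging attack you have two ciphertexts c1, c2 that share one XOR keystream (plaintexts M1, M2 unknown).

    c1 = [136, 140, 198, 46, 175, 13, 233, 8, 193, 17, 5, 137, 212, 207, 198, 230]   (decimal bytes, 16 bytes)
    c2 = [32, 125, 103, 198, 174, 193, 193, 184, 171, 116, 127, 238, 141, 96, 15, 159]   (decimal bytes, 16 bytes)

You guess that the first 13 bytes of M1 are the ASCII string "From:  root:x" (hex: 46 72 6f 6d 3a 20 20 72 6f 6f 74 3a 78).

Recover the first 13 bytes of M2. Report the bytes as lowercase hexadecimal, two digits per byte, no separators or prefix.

ee83ce853bec08c2050a0e5d21

First, c1 ⊕ c2 = (M1 ⊕ K) ⊕ (M2 ⊕ K) = M1 ⊕ M2, so the key drops out. Then M2 = (M1 ⊕ M2) ⊕ M1 over the first 13 bytes.
byte 0: (88 ⊕ 20) ⊕ 46 = a8 ⊕ 46 = ee
byte 1: (8c ⊕ 7d) ⊕ 72 = f1 ⊕ 72 = 83
byte 2: (c6 ⊕ 67) ⊕ 6f = a1 ⊕ 6f = ce
byte 3: (2e ⊕ c6) ⊕ 6d = e8 ⊕ 6d = 85
byte 4: (af ⊕ ae) ⊕ 3a = 01 ⊕ 3a = 3b
byte 5: (0d ⊕ c1) ⊕ 20 = cc ⊕ 20 = ec
byte 6: (e9 ⊕ c1) ⊕ 20 = 28 ⊕ 20 = 08
byte 7: (08 ⊕ b8) ⊕ 72 = b0 ⊕ 72 = c2
byte 8: (c1 ⊕ ab) ⊕ 6f = 6a ⊕ 6f = 05
byte 9: (11 ⊕ 74) ⊕ 6f = 65 ⊕ 6f = 0a
byte 10: (05 ⊕ 7f) ⊕ 74 = 7a ⊕ 74 = 0e
byte 11: (89 ⊕ ee) ⊕ 3a = 67 ⊕ 3a = 5d
byte 12: (d4 ⊕ 8d) ⊕ 78 = 59 ⊕ 78 = 21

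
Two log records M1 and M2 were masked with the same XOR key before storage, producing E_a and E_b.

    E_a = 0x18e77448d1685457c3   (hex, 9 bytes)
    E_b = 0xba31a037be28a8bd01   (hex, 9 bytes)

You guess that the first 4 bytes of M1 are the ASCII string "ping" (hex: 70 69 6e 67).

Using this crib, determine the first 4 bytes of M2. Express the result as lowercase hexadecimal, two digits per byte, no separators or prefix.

First, E_a ⊕ E_b = (M1 ⊕ K) ⊕ (M2 ⊕ K) = M1 ⊕ M2, so the key drops out. Then M2 = (M1 ⊕ M2) ⊕ M1 over the first 4 bytes.
byte 0: (18 xor ba) xor 70 = a2 xor 70 = d2
byte 1: (e7 xor 31) xor 69 = d6 xor 69 = bf
byte 2: (74 xor a0) xor 6e = d4 xor 6e = ba
byte 3: (48 xor 37) xor 67 = 7f xor 67 = 18

d2bfba18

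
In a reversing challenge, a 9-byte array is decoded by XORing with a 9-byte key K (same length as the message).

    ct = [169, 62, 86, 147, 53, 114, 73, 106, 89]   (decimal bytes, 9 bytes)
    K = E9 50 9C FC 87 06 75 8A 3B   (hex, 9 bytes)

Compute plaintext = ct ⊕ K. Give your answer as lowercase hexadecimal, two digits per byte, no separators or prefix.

XOR is its own inverse, so applying the key byte-wise gives the result directly.
a9 XOR e9 = 40
3e XOR 50 = 6e
56 XOR 9c = ca
93 XOR fc = 6f
35 XOR 87 = b2
72 XOR 06 = 74
49 XOR 75 = 3c
6a XOR 8a = e0
59 XOR 3b = 62

406eca6fb2743ce062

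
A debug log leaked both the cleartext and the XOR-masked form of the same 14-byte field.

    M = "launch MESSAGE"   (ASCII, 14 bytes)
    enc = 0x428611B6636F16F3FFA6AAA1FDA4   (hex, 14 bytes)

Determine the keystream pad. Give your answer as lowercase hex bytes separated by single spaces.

Since enc = M ⊕ pad, XORing both sides with M gives pad = M ⊕ enc.
byte 0: 6c ^ 42 = 2e
byte 1: 61 ^ 86 = e7
byte 2: 75 ^ 11 = 64
byte 3: 6e ^ b6 = d8
byte 4: 63 ^ 63 = 00
byte 5: 68 ^ 6f = 07
byte 6: 20 ^ 16 = 36
byte 7: 4d ^ f3 = be
byte 8: 45 ^ ff = ba
byte 9: 53 ^ a6 = f5
byte 10: 53 ^ aa = f9
byte 11: 41 ^ a1 = e0
byte 12: 47 ^ fd = ba
byte 13: 45 ^ a4 = e1

2e e7 64 d8 00 07 36 be ba f5 f9 e0 ba e1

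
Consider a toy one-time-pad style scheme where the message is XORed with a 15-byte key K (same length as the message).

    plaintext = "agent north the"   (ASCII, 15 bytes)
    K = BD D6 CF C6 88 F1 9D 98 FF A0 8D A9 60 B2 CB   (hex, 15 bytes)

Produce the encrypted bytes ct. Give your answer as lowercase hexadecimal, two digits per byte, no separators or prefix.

61 ⊕ bd = dc
67 ⊕ d6 = b1
65 ⊕ cf = aa
6e ⊕ c6 = a8
74 ⊕ 88 = fc
20 ⊕ f1 = d1
6e ⊕ 9d = f3
6f ⊕ 98 = f7
72 ⊕ ff = 8d
74 ⊕ a0 = d4
68 ⊕ 8d = e5
20 ⊕ a9 = 89
74 ⊕ 60 = 14
68 ⊕ b2 = da
65 ⊕ cb = ae

dcb1aaa8fcd1f3f78dd4e58914daae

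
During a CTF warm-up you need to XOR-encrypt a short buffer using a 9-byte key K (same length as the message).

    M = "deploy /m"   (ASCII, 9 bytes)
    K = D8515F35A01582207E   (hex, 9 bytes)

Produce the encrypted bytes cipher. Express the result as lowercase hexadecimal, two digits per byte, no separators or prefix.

bc342f59cf6ca20f13

byte 0: 100 ⊕ 216 = 188
byte 1: 101 ⊕  81 =  52
byte 2: 112 ⊕  95 =  47
byte 3: 108 ⊕  53 =  89
byte 4: 111 ⊕ 160 = 207
byte 5: 121 ⊕  21 = 108
byte 6:  32 ⊕ 130 = 162
byte 7:  47 ⊕  32 =  15
byte 8: 109 ⊕ 126 =  19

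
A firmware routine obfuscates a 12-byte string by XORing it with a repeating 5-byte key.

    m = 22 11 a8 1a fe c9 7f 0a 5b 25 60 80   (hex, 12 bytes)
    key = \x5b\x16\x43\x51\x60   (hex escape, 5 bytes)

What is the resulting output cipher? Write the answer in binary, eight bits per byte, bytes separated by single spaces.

The 5-byte key repeats, so the effective keystream is 5b 16 43 51 60 5b 16 43 51 60 5b 16.
byte 0: 22 ⊕ 5b = 79
byte 1: 11 ⊕ 16 = 07
byte 2: a8 ⊕ 43 = eb
byte 3: 1a ⊕ 51 = 4b
byte 4: fe ⊕ 60 = 9e
byte 5: c9 ⊕ 5b = 92
byte 6: 7f ⊕ 16 = 69
byte 7: 0a ⊕ 43 = 49
byte 8: 5b ⊕ 51 = 0a
byte 9: 25 ⊕ 60 = 45
byte 10: 60 ⊕ 5b = 3b
byte 11: 80 ⊕ 16 = 96

01111001 00000111 11101011 01001011 10011110 10010010 01101001 01001001 00001010 01000101 00111011 10010110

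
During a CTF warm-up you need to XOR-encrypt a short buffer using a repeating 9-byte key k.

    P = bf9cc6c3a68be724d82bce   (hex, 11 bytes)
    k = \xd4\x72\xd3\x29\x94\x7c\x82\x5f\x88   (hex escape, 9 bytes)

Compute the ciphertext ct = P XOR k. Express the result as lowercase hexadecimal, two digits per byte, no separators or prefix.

6bee15ea32f7657b50ffbc

The 9-byte key repeats, so the effective keystream is d4 72 d3 29 94 7c 82 5f 88 d4 72.
byte 0: 191 XOR 212 = 107
byte 1: 156 XOR 114 = 238
byte 2: 198 XOR 211 =  21
byte 3: 195 XOR  41 = 234
byte 4: 166 XOR 148 =  50
byte 5: 139 XOR 124 = 247
byte 6: 231 XOR 130 = 101
byte 7:  36 XOR  95 = 123
byte 8: 216 XOR 136 =  80
byte 9:  43 XOR 212 = 255
byte 10: 206 XOR 114 = 188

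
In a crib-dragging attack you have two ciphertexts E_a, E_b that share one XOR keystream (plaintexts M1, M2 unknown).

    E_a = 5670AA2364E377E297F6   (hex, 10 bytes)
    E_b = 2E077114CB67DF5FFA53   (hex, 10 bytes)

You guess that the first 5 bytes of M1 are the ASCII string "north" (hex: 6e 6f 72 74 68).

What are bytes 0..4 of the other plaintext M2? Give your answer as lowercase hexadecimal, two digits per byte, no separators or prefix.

First, E_a ⊕ E_b = (M1 ⊕ K) ⊕ (M2 ⊕ K) = M1 ⊕ M2, so the key drops out. Then M2 = (M1 ⊕ M2) ⊕ M1 over the first 5 bytes.
byte 0: (56 ⊕ 2e) ⊕ 6e = 78 ⊕ 6e = 16
byte 1: (70 ⊕ 07) ⊕ 6f = 77 ⊕ 6f = 18
byte 2: (aa ⊕ 71) ⊕ 72 = db ⊕ 72 = a9
byte 3: (23 ⊕ 14) ⊕ 74 = 37 ⊕ 74 = 43
byte 4: (64 ⊕ cb) ⊕ 68 = af ⊕ 68 = c7

1618a943c7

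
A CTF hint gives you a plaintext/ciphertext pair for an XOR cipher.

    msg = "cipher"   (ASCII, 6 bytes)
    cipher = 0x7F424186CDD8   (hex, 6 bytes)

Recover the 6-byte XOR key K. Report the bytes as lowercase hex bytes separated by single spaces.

Since cipher = msg ⊕ K, XORing both sides with msg gives K = msg ⊕ cipher.
63 ^ 7f = 1c
69 ^ 42 = 2b
70 ^ 41 = 31
68 ^ 86 = ee
65 ^ cd = a8
72 ^ d8 = aa

1c 2b 31 ee a8 aa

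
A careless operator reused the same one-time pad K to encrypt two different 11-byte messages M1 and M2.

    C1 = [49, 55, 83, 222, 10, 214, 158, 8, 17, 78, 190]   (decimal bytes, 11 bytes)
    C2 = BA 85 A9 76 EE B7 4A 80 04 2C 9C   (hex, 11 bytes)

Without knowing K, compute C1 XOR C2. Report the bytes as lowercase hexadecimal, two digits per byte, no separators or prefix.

C1 ⊕ C2 = (M1 ⊕ K) ⊕ (M2 ⊕ K) = M1 ⊕ M2 — the shared key cancels under XOR.
byte 0: 31 XOR ba = 8b
byte 1: 37 XOR 85 = b2
byte 2: 53 XOR a9 = fa
byte 3: de XOR 76 = a8
byte 4: 0a XOR ee = e4
byte 5: d6 XOR b7 = 61
byte 6: 9e XOR 4a = d4
byte 7: 08 XOR 80 = 88
byte 8: 11 XOR 04 = 15
byte 9: 4e XOR 2c = 62
byte 10: be XOR 9c = 22

8bb2faa8e461d488156222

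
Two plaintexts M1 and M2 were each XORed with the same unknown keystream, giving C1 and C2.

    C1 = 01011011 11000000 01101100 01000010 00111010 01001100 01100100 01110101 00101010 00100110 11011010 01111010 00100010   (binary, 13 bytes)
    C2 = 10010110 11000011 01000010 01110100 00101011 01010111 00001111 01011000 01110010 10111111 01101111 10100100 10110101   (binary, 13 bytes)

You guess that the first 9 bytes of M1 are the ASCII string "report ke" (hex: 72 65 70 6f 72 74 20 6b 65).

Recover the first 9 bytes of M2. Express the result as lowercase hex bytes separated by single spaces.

bf 66 5e 59 63 6f 4b 46 3d

First, C1 ⊕ C2 = (M1 ⊕ K) ⊕ (M2 ⊕ K) = M1 ⊕ M2, so the key drops out. Then M2 = (M1 ⊕ M2) ⊕ M1 over the first 9 bytes.
byte 0: (5b ⊕ 96) ⊕ 72 = cd ⊕ 72 = bf
byte 1: (c0 ⊕ c3) ⊕ 65 = 03 ⊕ 65 = 66
byte 2: (6c ⊕ 42) ⊕ 70 = 2e ⊕ 70 = 5e
byte 3: (42 ⊕ 74) ⊕ 6f = 36 ⊕ 6f = 59
byte 4: (3a ⊕ 2b) ⊕ 72 = 11 ⊕ 72 = 63
byte 5: (4c ⊕ 57) ⊕ 74 = 1b ⊕ 74 = 6f
byte 6: (64 ⊕ 0f) ⊕ 20 = 6b ⊕ 20 = 4b
byte 7: (75 ⊕ 58) ⊕ 6b = 2d ⊕ 6b = 46
byte 8: (2a ⊕ 72) ⊕ 65 = 58 ⊕ 65 = 3d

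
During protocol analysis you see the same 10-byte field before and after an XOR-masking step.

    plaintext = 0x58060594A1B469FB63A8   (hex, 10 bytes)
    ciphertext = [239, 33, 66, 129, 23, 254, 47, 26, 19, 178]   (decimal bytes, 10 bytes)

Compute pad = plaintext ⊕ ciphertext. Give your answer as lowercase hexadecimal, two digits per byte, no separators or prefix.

Since ciphertext = plaintext ⊕ pad, XORing both sides with plaintext gives pad = plaintext ⊕ ciphertext.
byte 0: 58 XOR ef = b7
byte 1: 06 XOR 21 = 27
byte 2: 05 XOR 42 = 47
byte 3: 94 XOR 81 = 15
byte 4: a1 XOR 17 = b6
byte 5: b4 XOR fe = 4a
byte 6: 69 XOR 2f = 46
byte 7: fb XOR 1a = e1
byte 8: 63 XOR 13 = 70
byte 9: a8 XOR b2 = 1a

b7274715b64a46e1701a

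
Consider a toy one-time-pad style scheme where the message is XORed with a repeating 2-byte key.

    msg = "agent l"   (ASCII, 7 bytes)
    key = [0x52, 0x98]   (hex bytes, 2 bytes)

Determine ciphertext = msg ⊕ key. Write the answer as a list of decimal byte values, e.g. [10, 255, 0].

The 2-byte key repeats, so the effective keystream is 52 98 52 98 52 98 52.
byte 0:  97 xor  82 =  51
byte 1: 103 xor 152 = 255
byte 2: 101 xor  82 =  55
byte 3: 110 xor 152 = 246
byte 4: 116 xor  82 =  38
byte 5:  32 xor 152 = 184
byte 6: 108 xor  82 =  62

[51, 255, 55, 246, 38, 184, 62]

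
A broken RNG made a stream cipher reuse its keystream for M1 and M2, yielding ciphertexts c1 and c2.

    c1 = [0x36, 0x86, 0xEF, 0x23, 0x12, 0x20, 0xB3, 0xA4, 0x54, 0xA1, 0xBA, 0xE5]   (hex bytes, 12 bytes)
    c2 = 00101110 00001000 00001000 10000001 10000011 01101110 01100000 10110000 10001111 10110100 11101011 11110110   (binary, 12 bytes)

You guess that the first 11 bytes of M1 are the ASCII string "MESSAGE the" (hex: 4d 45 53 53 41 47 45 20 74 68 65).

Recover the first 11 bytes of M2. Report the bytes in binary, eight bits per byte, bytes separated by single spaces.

First, c1 ⊕ c2 = (M1 ⊕ K) ⊕ (M2 ⊕ K) = M1 ⊕ M2, so the key drops out. Then M2 = (M1 ⊕ M2) ⊕ M1 over the first 11 bytes.
byte 0: (36 ^ 2e) ^ 4d = 18 ^ 4d = 55
byte 1: (86 ^ 08) ^ 45 = 8e ^ 45 = cb
byte 2: (ef ^ 08) ^ 53 = e7 ^ 53 = b4
byte 3: (23 ^ 81) ^ 53 = a2 ^ 53 = f1
byte 4: (12 ^ 83) ^ 41 = 91 ^ 41 = d0
byte 5: (20 ^ 6e) ^ 47 = 4e ^ 47 = 09
byte 6: (b3 ^ 60) ^ 45 = d3 ^ 45 = 96
byte 7: (a4 ^ b0) ^ 20 = 14 ^ 20 = 34
byte 8: (54 ^ 8f) ^ 74 = db ^ 74 = af
byte 9: (a1 ^ b4) ^ 68 = 15 ^ 68 = 7d
byte 10: (ba ^ eb) ^ 65 = 51 ^ 65 = 34

01010101 11001011 10110100 11110001 11010000 00001001 10010110 00110100 10101111 01111101 00110100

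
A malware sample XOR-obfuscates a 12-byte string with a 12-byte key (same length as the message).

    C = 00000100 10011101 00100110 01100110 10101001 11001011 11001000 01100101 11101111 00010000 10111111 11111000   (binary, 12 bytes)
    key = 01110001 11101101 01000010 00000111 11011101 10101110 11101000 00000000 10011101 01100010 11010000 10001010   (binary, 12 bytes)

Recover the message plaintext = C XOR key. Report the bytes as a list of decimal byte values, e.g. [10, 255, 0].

[117, 112, 100, 97, 116, 101, 32, 101, 114, 114, 111, 114]

XOR is its own inverse, so applying the key byte-wise gives the result directly.
04 ^ 71 = 75
9d ^ ed = 70
26 ^ 42 = 64
66 ^ 07 = 61
a9 ^ dd = 74
cb ^ ae = 65
c8 ^ e8 = 20
65 ^ 00 = 65
ef ^ 9d = 72
10 ^ 62 = 72
bf ^ d0 = 6f
f8 ^ 8a = 72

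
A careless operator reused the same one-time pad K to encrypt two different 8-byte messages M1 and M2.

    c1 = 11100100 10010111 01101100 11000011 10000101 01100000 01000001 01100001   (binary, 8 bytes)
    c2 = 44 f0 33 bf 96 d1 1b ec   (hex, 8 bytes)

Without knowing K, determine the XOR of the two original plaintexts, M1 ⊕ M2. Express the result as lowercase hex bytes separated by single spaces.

a0 67 5f 7c 13 b1 5a 8d

c1 ⊕ c2 = (M1 ⊕ K) ⊕ (M2 ⊕ K) = M1 ⊕ M2 — the shared key cancels under XOR.
11100100 ⊕ 01000100 = 10100000
10010111 ⊕ 11110000 = 01100111
01101100 ⊕ 00110011 = 01011111
11000011 ⊕ 10111111 = 01111100
10000101 ⊕ 10010110 = 00010011
01100000 ⊕ 11010001 = 10110001
01000001 ⊕ 00011011 = 01011010
01100001 ⊕ 11101100 = 10001101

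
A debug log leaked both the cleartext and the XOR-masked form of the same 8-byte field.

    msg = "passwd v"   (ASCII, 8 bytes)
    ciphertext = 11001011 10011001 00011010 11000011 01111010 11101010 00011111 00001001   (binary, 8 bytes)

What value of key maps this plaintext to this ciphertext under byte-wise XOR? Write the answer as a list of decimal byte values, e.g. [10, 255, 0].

[187, 248, 105, 176, 13, 142, 63, 127]

Since ciphertext = msg ⊕ key, XORing both sides with msg gives key = msg ⊕ ciphertext.
byte 0: 70 XOR cb = bb
byte 1: 61 XOR 99 = f8
byte 2: 73 XOR 1a = 69
byte 3: 73 XOR c3 = b0
byte 4: 77 XOR 7a = 0d
byte 5: 64 XOR ea = 8e
byte 6: 20 XOR 1f = 3f
byte 7: 76 XOR 09 = 7f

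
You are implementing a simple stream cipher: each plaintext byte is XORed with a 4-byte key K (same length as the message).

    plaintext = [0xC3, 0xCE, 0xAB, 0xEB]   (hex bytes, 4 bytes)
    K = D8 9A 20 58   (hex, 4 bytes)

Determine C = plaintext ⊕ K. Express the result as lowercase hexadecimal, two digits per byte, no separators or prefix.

c3 ^ d8 = 1b
ce ^ 9a = 54
ab ^ 20 = 8b
eb ^ 58 = b3

1b548bb3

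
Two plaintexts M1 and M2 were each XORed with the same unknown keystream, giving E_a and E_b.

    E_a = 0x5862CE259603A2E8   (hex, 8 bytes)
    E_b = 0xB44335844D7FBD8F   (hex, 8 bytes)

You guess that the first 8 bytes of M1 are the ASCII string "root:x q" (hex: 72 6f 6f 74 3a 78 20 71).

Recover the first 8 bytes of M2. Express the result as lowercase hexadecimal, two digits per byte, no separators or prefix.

First, E_a ⊕ E_b = (M1 ⊕ K) ⊕ (M2 ⊕ K) = M1 ⊕ M2, so the key drops out. Then M2 = (M1 ⊕ M2) ⊕ M1 over the first 8 bytes.
byte 0: (58 ⊕ b4) ⊕ 72 = ec ⊕ 72 = 9e
byte 1: (62 ⊕ 43) ⊕ 6f = 21 ⊕ 6f = 4e
byte 2: (ce ⊕ 35) ⊕ 6f = fb ⊕ 6f = 94
byte 3: (25 ⊕ 84) ⊕ 74 = a1 ⊕ 74 = d5
byte 4: (96 ⊕ 4d) ⊕ 3a = db ⊕ 3a = e1
byte 5: (03 ⊕ 7f) ⊕ 78 = 7c ⊕ 78 = 04
byte 6: (a2 ⊕ bd) ⊕ 20 = 1f ⊕ 20 = 3f
byte 7: (e8 ⊕ 8f) ⊕ 71 = 67 ⊕ 71 = 16

9e4e94d5e1043f16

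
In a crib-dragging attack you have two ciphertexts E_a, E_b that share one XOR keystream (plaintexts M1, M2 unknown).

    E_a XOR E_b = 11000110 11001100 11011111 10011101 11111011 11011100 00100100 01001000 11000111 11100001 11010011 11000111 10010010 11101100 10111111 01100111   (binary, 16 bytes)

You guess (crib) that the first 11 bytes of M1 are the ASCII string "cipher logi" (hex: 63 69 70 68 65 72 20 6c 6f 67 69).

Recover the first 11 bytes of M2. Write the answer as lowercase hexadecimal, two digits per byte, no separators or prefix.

Since E_a ⊕ E_b = M1 ⊕ M2, XORing with the guessed M1 bytes yields the corresponding M2 bytes: M2 = (E_a ⊕ E_b) ⊕ M1.
c6 ⊕ 63 = a5
cc ⊕ 69 = a5
df ⊕ 70 = af
9d ⊕ 68 = f5
fb ⊕ 65 = 9e
dc ⊕ 72 = ae
24 ⊕ 20 = 04
48 ⊕ 6c = 24
c7 ⊕ 6f = a8
e1 ⊕ 67 = 86
d3 ⊕ 69 = ba

a5a5aff59eae0424a886ba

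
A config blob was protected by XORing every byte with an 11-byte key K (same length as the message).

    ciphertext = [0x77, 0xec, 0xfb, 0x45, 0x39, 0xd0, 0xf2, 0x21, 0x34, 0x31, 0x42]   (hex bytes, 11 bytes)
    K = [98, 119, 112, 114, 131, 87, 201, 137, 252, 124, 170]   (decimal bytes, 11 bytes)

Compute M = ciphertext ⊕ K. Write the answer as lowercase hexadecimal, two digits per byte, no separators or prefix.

159b8b37ba873ba8c84de8

XOR is its own inverse, so applying the key byte-wise gives the result directly.
77 XOR 62 = 15
ec XOR 77 = 9b
fb XOR 70 = 8b
45 XOR 72 = 37
39 XOR 83 = ba
d0 XOR 57 = 87
f2 XOR c9 = 3b
21 XOR 89 = a8
34 XOR fc = c8
31 XOR 7c = 4d
42 XOR aa = e8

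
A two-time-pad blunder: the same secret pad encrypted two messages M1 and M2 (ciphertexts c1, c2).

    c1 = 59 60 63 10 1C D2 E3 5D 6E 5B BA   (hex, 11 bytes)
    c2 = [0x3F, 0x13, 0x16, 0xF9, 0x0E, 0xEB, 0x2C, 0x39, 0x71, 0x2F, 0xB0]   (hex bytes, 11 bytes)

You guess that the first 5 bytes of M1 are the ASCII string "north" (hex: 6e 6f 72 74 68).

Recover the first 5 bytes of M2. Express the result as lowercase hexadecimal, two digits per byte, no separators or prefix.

First, c1 ⊕ c2 = (M1 ⊕ K) ⊕ (M2 ⊕ K) = M1 ⊕ M2, so the key drops out. Then M2 = (M1 ⊕ M2) ⊕ M1 over the first 5 bytes.
byte 0: (59 ^ 3f) ^ 6e = 66 ^ 6e = 08
byte 1: (60 ^ 13) ^ 6f = 73 ^ 6f = 1c
byte 2: (63 ^ 16) ^ 72 = 75 ^ 72 = 07
byte 3: (10 ^ f9) ^ 74 = e9 ^ 74 = 9d
byte 4: (1c ^ 0e) ^ 68 = 12 ^ 68 = 7a

081c079d7a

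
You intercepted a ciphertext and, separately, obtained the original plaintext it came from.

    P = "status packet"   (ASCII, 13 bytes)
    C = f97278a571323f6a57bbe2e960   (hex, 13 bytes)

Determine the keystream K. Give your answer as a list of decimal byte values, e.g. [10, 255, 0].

[138, 6, 25, 209, 4, 65, 31, 26, 54, 216, 137, 140, 20]

Since C = P ⊕ K, XORing both sides with P gives K = P ⊕ C.
byte 0: 73 ^ f9 = 8a
byte 1: 74 ^ 72 = 06
byte 2: 61 ^ 78 = 19
byte 3: 74 ^ a5 = d1
byte 4: 75 ^ 71 = 04
byte 5: 73 ^ 32 = 41
byte 6: 20 ^ 3f = 1f
byte 7: 70 ^ 6a = 1a
byte 8: 61 ^ 57 = 36
byte 9: 63 ^ bb = d8
byte 10: 6b ^ e2 = 89
byte 11: 65 ^ e9 = 8c
byte 12: 74 ^ 60 = 14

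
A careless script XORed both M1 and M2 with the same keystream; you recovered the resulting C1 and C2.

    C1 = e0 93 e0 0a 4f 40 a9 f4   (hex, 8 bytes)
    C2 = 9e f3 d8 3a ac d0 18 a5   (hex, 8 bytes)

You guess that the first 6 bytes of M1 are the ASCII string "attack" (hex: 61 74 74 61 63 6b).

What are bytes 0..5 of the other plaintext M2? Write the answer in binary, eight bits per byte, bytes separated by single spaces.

00011111 00010100 01001100 01010001 10000000 11111011

First, C1 ⊕ C2 = (M1 ⊕ K) ⊕ (M2 ⊕ K) = M1 ⊕ M2, so the key drops out. Then M2 = (M1 ⊕ M2) ⊕ M1 over the first 6 bytes.
byte 0: (e0 XOR 9e) XOR 61 = 7e XOR 61 = 1f
byte 1: (93 XOR f3) XOR 74 = 60 XOR 74 = 14
byte 2: (e0 XOR d8) XOR 74 = 38 XOR 74 = 4c
byte 3: (0a XOR 3a) XOR 61 = 30 XOR 61 = 51
byte 4: (4f XOR ac) XOR 63 = e3 XOR 63 = 80
byte 5: (40 XOR d0) XOR 6b = 90 XOR 6b = fb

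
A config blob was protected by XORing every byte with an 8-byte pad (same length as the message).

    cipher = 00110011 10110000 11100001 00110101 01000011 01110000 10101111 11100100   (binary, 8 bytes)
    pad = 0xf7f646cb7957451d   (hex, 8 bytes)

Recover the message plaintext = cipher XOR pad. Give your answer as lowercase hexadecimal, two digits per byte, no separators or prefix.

byte 0: 33 ⊕ f7 = c4
byte 1: b0 ⊕ f6 = 46
byte 2: e1 ⊕ 46 = a7
byte 3: 35 ⊕ cb = fe
byte 4: 43 ⊕ 79 = 3a
byte 5: 70 ⊕ 57 = 27
byte 6: af ⊕ 45 = ea
byte 7: e4 ⊕ 1d = f9

c446a7fe3a27eaf9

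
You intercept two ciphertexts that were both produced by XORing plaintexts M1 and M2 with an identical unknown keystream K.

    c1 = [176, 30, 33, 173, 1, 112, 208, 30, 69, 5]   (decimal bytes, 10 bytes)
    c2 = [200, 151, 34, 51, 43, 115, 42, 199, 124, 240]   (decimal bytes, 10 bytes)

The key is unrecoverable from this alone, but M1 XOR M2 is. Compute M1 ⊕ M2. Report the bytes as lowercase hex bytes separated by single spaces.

c1 ⊕ c2 = (M1 ⊕ K) ⊕ (M2 ⊕ K) = M1 ⊕ M2 — the shared key cancels under XOR.
10110000 xor 11001000 = 01111000
00011110 xor 10010111 = 10001001
00100001 xor 00100010 = 00000011
10101101 xor 00110011 = 10011110
00000001 xor 00101011 = 00101010
01110000 xor 01110011 = 00000011
11010000 xor 00101010 = 11111010
00011110 xor 11000111 = 11011001
01000101 xor 01111100 = 00111001
00000101 xor 11110000 = 11110101

78 89 03 9e 2a 03 fa d9 39 f5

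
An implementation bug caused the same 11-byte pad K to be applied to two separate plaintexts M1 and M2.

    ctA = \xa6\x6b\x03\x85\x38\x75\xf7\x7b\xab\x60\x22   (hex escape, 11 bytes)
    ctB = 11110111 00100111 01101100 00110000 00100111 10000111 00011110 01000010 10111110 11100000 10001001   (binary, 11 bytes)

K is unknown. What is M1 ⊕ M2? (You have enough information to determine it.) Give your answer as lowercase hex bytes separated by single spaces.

ctA ⊕ ctB = (M1 ⊕ K) ⊕ (M2 ⊕ K) = M1 ⊕ M2 — the shared key cancels under XOR.
byte 0: a6 ^ f7 = 51
byte 1: 6b ^ 27 = 4c
byte 2: 03 ^ 6c = 6f
byte 3: 85 ^ 30 = b5
byte 4: 38 ^ 27 = 1f
byte 5: 75 ^ 87 = f2
byte 6: f7 ^ 1e = e9
byte 7: 7b ^ 42 = 39
byte 8: ab ^ be = 15
byte 9: 60 ^ e0 = 80
byte 10: 22 ^ 89 = ab

51 4c 6f b5 1f f2 e9 39 15 80 ab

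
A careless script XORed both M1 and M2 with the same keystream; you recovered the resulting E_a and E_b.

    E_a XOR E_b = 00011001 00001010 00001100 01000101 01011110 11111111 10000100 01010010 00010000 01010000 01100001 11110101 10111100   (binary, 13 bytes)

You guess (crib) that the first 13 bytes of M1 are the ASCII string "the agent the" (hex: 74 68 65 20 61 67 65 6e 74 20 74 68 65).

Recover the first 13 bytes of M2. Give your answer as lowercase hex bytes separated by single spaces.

6d 62 69 65 3f 98 e1 3c 64 70 15 9d d9

Since E_a ⊕ E_b = M1 ⊕ M2, XORing with the guessed M1 bytes yields the corresponding M2 bytes: M2 = (E_a ⊕ E_b) ⊕ M1.
 25 ^ 116 = 109
 10 ^ 104 =  98
 12 ^ 101 = 105
 69 ^  32 = 101
 94 ^  97 =  63
255 ^ 103 = 152
132 ^ 101 = 225
 82 ^ 110 =  60
 16 ^ 116 = 100
 80 ^  32 = 112
 97 ^ 116 =  21
245 ^ 104 = 157
188 ^ 101 = 217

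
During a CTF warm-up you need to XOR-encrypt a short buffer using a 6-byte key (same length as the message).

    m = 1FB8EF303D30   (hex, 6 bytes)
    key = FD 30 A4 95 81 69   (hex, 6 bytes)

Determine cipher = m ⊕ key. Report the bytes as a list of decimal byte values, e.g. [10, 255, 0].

[226, 136, 75, 165, 188, 89]

1f ^ fd = e2
b8 ^ 30 = 88
ef ^ a4 = 4b
30 ^ 95 = a5
3d ^ 81 = bc
30 ^ 69 = 59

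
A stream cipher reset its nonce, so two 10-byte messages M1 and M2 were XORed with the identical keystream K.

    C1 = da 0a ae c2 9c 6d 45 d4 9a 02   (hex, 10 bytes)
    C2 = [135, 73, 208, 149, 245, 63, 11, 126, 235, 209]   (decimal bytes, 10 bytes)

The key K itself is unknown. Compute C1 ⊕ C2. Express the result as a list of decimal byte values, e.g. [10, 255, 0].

[93, 67, 126, 87, 105, 82, 78, 170, 113, 211]

C1 ⊕ C2 = (M1 ⊕ K) ⊕ (M2 ⊕ K) = M1 ⊕ M2 — the shared key cancels under XOR.
218 XOR 135 =  93
 10 XOR  73 =  67
174 XOR 208 = 126
194 XOR 149 =  87
156 XOR 245 = 105
109 XOR  63 =  82
 69 XOR  11 =  78
212 XOR 126 = 170
154 XOR 235 = 113
  2 XOR 209 = 211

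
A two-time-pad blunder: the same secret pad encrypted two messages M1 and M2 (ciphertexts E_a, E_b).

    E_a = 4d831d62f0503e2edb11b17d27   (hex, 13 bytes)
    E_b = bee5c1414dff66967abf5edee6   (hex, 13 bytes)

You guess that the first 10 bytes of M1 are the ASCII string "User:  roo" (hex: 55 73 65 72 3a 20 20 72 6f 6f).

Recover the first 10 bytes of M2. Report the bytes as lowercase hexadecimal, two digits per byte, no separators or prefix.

a615b951878f78cacec1

First, E_a ⊕ E_b = (M1 ⊕ K) ⊕ (M2 ⊕ K) = M1 ⊕ M2, so the key drops out. Then M2 = (M1 ⊕ M2) ⊕ M1 over the first 10 bytes.
byte 0: (4d ⊕ be) ⊕ 55 = f3 ⊕ 55 = a6
byte 1: (83 ⊕ e5) ⊕ 73 = 66 ⊕ 73 = 15
byte 2: (1d ⊕ c1) ⊕ 65 = dc ⊕ 65 = b9
byte 3: (62 ⊕ 41) ⊕ 72 = 23 ⊕ 72 = 51
byte 4: (f0 ⊕ 4d) ⊕ 3a = bd ⊕ 3a = 87
byte 5: (50 ⊕ ff) ⊕ 20 = af ⊕ 20 = 8f
byte 6: (3e ⊕ 66) ⊕ 20 = 58 ⊕ 20 = 78
byte 7: (2e ⊕ 96) ⊕ 72 = b8 ⊕ 72 = ca
byte 8: (db ⊕ 7a) ⊕ 6f = a1 ⊕ 6f = ce
byte 9: (11 ⊕ bf) ⊕ 6f = ae ⊕ 6f = c1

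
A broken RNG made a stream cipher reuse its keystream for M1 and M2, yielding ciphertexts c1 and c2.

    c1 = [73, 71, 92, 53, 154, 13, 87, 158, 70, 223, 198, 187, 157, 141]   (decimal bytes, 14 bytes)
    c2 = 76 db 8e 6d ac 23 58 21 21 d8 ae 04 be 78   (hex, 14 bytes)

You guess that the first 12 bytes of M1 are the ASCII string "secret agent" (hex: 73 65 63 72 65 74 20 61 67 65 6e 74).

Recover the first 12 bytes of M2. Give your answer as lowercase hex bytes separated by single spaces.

4c f9 b1 2a 53 5a 2f de 00 62 06 cb

First, c1 ⊕ c2 = (M1 ⊕ K) ⊕ (M2 ⊕ K) = M1 ⊕ M2, so the key drops out. Then M2 = (M1 ⊕ M2) ⊕ M1 over the first 12 bytes.
byte 0: (49 ^ 76) ^ 73 = 3f ^ 73 = 4c
byte 1: (47 ^ db) ^ 65 = 9c ^ 65 = f9
byte 2: (5c ^ 8e) ^ 63 = d2 ^ 63 = b1
byte 3: (35 ^ 6d) ^ 72 = 58 ^ 72 = 2a
byte 4: (9a ^ ac) ^ 65 = 36 ^ 65 = 53
byte 5: (0d ^ 23) ^ 74 = 2e ^ 74 = 5a
byte 6: (57 ^ 58) ^ 20 = 0f ^ 20 = 2f
byte 7: (9e ^ 21) ^ 61 = bf ^ 61 = de
byte 8: (46 ^ 21) ^ 67 = 67 ^ 67 = 00
byte 9: (df ^ d8) ^ 65 = 07 ^ 65 = 62
byte 10: (c6 ^ ae) ^ 6e = 68 ^ 6e = 06
byte 11: (bb ^ 04) ^ 74 = bf ^ 74 = cb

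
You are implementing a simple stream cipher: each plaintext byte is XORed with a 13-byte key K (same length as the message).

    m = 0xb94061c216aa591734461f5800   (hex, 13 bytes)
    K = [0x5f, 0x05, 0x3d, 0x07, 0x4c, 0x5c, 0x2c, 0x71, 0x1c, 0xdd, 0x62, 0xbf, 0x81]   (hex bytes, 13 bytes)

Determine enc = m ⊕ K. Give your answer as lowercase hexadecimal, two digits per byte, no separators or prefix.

10111001 ⊕ 01011111 = 11100110
01000000 ⊕ 00000101 = 01000101
01100001 ⊕ 00111101 = 01011100
11000010 ⊕ 00000111 = 11000101
00010110 ⊕ 01001100 = 01011010
10101010 ⊕ 01011100 = 11110110
01011001 ⊕ 00101100 = 01110101
00010111 ⊕ 01110001 = 01100110
00110100 ⊕ 00011100 = 00101000
01000110 ⊕ 11011101 = 10011011
00011111 ⊕ 01100010 = 01111101
01011000 ⊕ 10111111 = 11100111
00000000 ⊕ 10000001 = 10000001

e6455cc55af67566289b7de781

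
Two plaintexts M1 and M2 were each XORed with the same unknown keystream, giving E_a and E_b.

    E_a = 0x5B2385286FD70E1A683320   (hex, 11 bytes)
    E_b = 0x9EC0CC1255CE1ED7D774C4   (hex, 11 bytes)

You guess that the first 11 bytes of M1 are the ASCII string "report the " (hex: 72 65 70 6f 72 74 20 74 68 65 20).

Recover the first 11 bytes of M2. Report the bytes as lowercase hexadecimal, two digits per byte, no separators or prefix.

First, E_a ⊕ E_b = (M1 ⊕ K) ⊕ (M2 ⊕ K) = M1 ⊕ M2, so the key drops out. Then M2 = (M1 ⊕ M2) ⊕ M1 over the first 11 bytes.
byte 0: (5b XOR 9e) XOR 72 = c5 XOR 72 = b7
byte 1: (23 XOR c0) XOR 65 = e3 XOR 65 = 86
byte 2: (85 XOR cc) XOR 70 = 49 XOR 70 = 39
byte 3: (28 XOR 12) XOR 6f = 3a XOR 6f = 55
byte 4: (6f XOR 55) XOR 72 = 3a XOR 72 = 48
byte 5: (d7 XOR ce) XOR 74 = 19 XOR 74 = 6d
byte 6: (0e XOR 1e) XOR 20 = 10 XOR 20 = 30
byte 7: (1a XOR d7) XOR 74 = cd XOR 74 = b9
byte 8: (68 XOR d7) XOR 68 = bf XOR 68 = d7
byte 9: (33 XOR 74) XOR 65 = 47 XOR 65 = 22
byte 10: (20 XOR c4) XOR 20 = e4 XOR 20 = c4

b7863955486d30b9d722c4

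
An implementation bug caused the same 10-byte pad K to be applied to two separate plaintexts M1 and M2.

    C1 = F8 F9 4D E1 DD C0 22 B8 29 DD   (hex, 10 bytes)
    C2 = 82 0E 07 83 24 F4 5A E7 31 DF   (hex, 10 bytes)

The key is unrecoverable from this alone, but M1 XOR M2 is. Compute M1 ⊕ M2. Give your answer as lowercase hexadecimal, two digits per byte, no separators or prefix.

7af74a62f934785f1802

C1 ⊕ C2 = (M1 ⊕ K) ⊕ (M2 ⊕ K) = M1 ⊕ M2 — the shared key cancels under XOR.
f8 ⊕ 82 = 7a
f9 ⊕ 0e = f7
4d ⊕ 07 = 4a
e1 ⊕ 83 = 62
dd ⊕ 24 = f9
c0 ⊕ f4 = 34
22 ⊕ 5a = 78
b8 ⊕ e7 = 5f
29 ⊕ 31 = 18
dd ⊕ df = 02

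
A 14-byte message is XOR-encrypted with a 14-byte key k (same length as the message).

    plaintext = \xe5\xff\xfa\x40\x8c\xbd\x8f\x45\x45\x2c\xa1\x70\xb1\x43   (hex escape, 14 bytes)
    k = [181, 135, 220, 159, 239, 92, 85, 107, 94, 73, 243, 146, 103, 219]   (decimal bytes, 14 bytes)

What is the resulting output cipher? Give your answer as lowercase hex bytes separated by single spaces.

50 78 26 df 63 e1 da 2e 1b 65 52 e2 d6 98

XOR is its own inverse, so applying the key byte-wise gives the result directly.
229 XOR 181 =  80
255 XOR 135 = 120
250 XOR 220 =  38
 64 XOR 159 = 223
140 XOR 239 =  99
189 XOR  92 = 225
143 XOR  85 = 218
 69 XOR 107 =  46
 69 XOR  94 =  27
 44 XOR  73 = 101
161 XOR 243 =  82
112 XOR 146 = 226
177 XOR 103 = 214
 67 XOR 219 = 152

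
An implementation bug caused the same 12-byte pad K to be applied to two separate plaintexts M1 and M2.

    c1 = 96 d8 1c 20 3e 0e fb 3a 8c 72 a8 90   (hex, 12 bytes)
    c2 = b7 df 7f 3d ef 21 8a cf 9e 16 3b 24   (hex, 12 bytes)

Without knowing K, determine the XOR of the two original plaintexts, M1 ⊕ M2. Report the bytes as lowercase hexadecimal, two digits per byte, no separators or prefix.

2107631dd12f71f5126493b4

c1 ⊕ c2 = (M1 ⊕ K) ⊕ (M2 ⊕ K) = M1 ⊕ M2 — the shared key cancels under XOR.
byte 0: 150 ^ 183 =  33
byte 1: 216 ^ 223 =   7
byte 2:  28 ^ 127 =  99
byte 3:  32 ^  61 =  29
byte 4:  62 ^ 239 = 209
byte 5:  14 ^  33 =  47
byte 6: 251 ^ 138 = 113
byte 7:  58 ^ 207 = 245
byte 8: 140 ^ 158 =  18
byte 9: 114 ^  22 = 100
byte 10: 168 ^  59 = 147
byte 11: 144 ^  36 = 180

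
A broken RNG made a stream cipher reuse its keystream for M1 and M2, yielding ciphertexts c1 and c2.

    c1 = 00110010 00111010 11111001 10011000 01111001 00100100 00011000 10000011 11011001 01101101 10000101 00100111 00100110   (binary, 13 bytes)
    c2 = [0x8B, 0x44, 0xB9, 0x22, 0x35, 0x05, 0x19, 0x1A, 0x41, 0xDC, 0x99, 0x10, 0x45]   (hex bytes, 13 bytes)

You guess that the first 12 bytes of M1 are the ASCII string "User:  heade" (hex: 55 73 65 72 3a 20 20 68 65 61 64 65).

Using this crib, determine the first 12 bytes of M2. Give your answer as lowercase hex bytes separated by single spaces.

ec 0d 25 c8 76 01 21 f1 fd d0 78 52

First, c1 ⊕ c2 = (M1 ⊕ K) ⊕ (M2 ⊕ K) = M1 ⊕ M2, so the key drops out. Then M2 = (M1 ⊕ M2) ⊕ M1 over the first 12 bytes.
byte 0: (32 XOR 8b) XOR 55 = b9 XOR 55 = ec
byte 1: (3a XOR 44) XOR 73 = 7e XOR 73 = 0d
byte 2: (f9 XOR b9) XOR 65 = 40 XOR 65 = 25
byte 3: (98 XOR 22) XOR 72 = ba XOR 72 = c8
byte 4: (79 XOR 35) XOR 3a = 4c XOR 3a = 76
byte 5: (24 XOR 05) XOR 20 = 21 XOR 20 = 01
byte 6: (18 XOR 19) XOR 20 = 01 XOR 20 = 21
byte 7: (83 XOR 1a) XOR 68 = 99 XOR 68 = f1
byte 8: (d9 XOR 41) XOR 65 = 98 XOR 65 = fd
byte 9: (6d XOR dc) XOR 61 = b1 XOR 61 = d0
byte 10: (85 XOR 99) XOR 64 = 1c XOR 64 = 78
byte 11: (27 XOR 10) XOR 65 = 37 XOR 65 = 52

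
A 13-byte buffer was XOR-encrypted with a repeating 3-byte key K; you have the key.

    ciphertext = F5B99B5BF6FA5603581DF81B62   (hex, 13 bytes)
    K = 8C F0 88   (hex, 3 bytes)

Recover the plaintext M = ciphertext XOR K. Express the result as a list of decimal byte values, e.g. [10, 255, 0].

The 3-byte key repeats, so the effective keystream is 8c f0 88 8c f0 88 8c f0 88 8c f0 88 8c.
byte 0: f5 xor 8c = 79
byte 1: b9 xor f0 = 49
byte 2: 9b xor 88 = 13
byte 3: 5b xor 8c = d7
byte 4: f6 xor f0 = 06
byte 5: fa xor 88 = 72
byte 6: 56 xor 8c = da
byte 7: 03 xor f0 = f3
byte 8: 58 xor 88 = d0
byte 9: 1d xor 8c = 91
byte 10: f8 xor f0 = 08
byte 11: 1b xor 88 = 93
byte 12: 62 xor 8c = ee

[121, 73, 19, 215, 6, 114, 218, 243, 208, 145, 8, 147, 238]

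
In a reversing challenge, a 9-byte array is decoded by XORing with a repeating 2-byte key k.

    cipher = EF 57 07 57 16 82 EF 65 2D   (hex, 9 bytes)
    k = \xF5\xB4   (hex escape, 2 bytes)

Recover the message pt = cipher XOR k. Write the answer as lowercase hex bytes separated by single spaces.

The 2-byte key repeats, so the effective keystream is f5 b4 f5 b4 f5 b4 f5 b4 f5.
byte 0: 239 ^ 245 =  26
byte 1:  87 ^ 180 = 227
byte 2:   7 ^ 245 = 242
byte 3:  87 ^ 180 = 227
byte 4:  22 ^ 245 = 227
byte 5: 130 ^ 180 =  54
byte 6: 239 ^ 245 =  26
byte 7: 101 ^ 180 = 209
byte 8:  45 ^ 245 = 216

1a e3 f2 e3 e3 36 1a d1 d8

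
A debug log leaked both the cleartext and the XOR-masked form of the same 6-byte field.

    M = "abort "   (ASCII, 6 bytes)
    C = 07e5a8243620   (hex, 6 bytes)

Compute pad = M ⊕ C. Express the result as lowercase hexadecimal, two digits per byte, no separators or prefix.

6687c7564200

Since C = M ⊕ pad, XORing both sides with M gives pad = M ⊕ C.
byte 0: 01100001 ^ 00000111 = 01100110
byte 1: 01100010 ^ 11100101 = 10000111
byte 2: 01101111 ^ 10101000 = 11000111
byte 3: 01110010 ^ 00100100 = 01010110
byte 4: 01110100 ^ 00110110 = 01000010
byte 5: 00100000 ^ 00100000 = 00000000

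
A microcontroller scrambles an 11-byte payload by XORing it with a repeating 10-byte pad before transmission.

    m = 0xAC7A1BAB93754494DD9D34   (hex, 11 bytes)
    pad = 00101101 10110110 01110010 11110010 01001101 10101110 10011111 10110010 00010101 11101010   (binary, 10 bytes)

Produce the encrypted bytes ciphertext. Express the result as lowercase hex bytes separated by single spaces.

The 10-byte key repeats, so the effective keystream is 2d b6 72 f2 4d ae 9f b2 15 ea 2d.
byte 0: ac ⊕ 2d = 81
byte 1: 7a ⊕ b6 = cc
byte 2: 1b ⊕ 72 = 69
byte 3: ab ⊕ f2 = 59
byte 4: 93 ⊕ 4d = de
byte 5: 75 ⊕ ae = db
byte 6: 44 ⊕ 9f = db
byte 7: 94 ⊕ b2 = 26
byte 8: dd ⊕ 15 = c8
byte 9: 9d ⊕ ea = 77
byte 10: 34 ⊕ 2d = 19

81 cc 69 59 de db db 26 c8 77 19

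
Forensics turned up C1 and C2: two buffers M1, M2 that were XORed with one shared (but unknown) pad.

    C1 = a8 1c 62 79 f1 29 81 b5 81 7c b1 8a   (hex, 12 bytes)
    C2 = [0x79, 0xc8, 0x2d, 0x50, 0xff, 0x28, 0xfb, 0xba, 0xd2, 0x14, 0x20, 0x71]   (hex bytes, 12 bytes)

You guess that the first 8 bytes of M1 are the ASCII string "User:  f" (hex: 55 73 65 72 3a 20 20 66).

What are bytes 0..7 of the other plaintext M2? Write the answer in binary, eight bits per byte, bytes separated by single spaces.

10000100 10100111 00101010 01011011 00110100 00100001 01011010 01101001

First, C1 ⊕ C2 = (M1 ⊕ K) ⊕ (M2 ⊕ K) = M1 ⊕ M2, so the key drops out. Then M2 = (M1 ⊕ M2) ⊕ M1 over the first 8 bytes.
byte 0: (a8 ⊕ 79) ⊕ 55 = d1 ⊕ 55 = 84
byte 1: (1c ⊕ c8) ⊕ 73 = d4 ⊕ 73 = a7
byte 2: (62 ⊕ 2d) ⊕ 65 = 4f ⊕ 65 = 2a
byte 3: (79 ⊕ 50) ⊕ 72 = 29 ⊕ 72 = 5b
byte 4: (f1 ⊕ ff) ⊕ 3a = 0e ⊕ 3a = 34
byte 5: (29 ⊕ 28) ⊕ 20 = 01 ⊕ 20 = 21
byte 6: (81 ⊕ fb) ⊕ 20 = 7a ⊕ 20 = 5a
byte 7: (b5 ⊕ ba) ⊕ 66 = 0f ⊕ 66 = 69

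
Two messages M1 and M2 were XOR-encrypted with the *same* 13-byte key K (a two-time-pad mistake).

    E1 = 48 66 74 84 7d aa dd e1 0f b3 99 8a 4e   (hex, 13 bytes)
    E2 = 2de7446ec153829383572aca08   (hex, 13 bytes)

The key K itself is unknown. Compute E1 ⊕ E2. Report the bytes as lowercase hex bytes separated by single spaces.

65 81 30 ea bc f9 5f 72 8c e4 b3 40 46

E1 ⊕ E2 = (M1 ⊕ K) ⊕ (M2 ⊕ K) = M1 ⊕ M2 — the shared key cancels under XOR.
48 xor 2d = 65
66 xor e7 = 81
74 xor 44 = 30
84 xor 6e = ea
7d xor c1 = bc
aa xor 53 = f9
dd xor 82 = 5f
e1 xor 93 = 72
0f xor 83 = 8c
b3 xor 57 = e4
99 xor 2a = b3
8a xor ca = 40
4e xor 08 = 46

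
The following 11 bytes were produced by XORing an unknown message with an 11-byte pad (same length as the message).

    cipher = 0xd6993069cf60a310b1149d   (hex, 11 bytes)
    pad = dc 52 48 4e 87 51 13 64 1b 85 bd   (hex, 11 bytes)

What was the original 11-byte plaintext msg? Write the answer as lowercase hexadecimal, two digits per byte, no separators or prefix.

0acb78274831b074aa9120

XOR is its own inverse, so applying the key byte-wise gives the result directly.
d6 XOR dc = 0a
99 XOR 52 = cb
30 XOR 48 = 78
69 XOR 4e = 27
cf XOR 87 = 48
60 XOR 51 = 31
a3 XOR 13 = b0
10 XOR 64 = 74
b1 XOR 1b = aa
14 XOR 85 = 91
9d XOR bd = 20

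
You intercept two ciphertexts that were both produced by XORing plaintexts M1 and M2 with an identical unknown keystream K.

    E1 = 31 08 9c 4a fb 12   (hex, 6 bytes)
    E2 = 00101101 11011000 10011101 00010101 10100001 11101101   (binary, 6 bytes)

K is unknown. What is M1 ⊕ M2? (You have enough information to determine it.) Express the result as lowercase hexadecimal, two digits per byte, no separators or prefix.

1cd0015f5aff

E1 ⊕ E2 = (M1 ⊕ K) ⊕ (M2 ⊕ K) = M1 ⊕ M2 — the shared key cancels under XOR.
byte 0: 00110001 ^ 00101101 = 00011100
byte 1: 00001000 ^ 11011000 = 11010000
byte 2: 10011100 ^ 10011101 = 00000001
byte 3: 01001010 ^ 00010101 = 01011111
byte 4: 11111011 ^ 10100001 = 01011010
byte 5: 00010010 ^ 11101101 = 11111111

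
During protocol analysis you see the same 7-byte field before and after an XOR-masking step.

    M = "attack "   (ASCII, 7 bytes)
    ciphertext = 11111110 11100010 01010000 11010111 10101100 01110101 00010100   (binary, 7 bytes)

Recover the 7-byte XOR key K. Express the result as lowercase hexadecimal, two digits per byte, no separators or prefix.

Since ciphertext = M ⊕ K, XORing both sides with M gives K = M ⊕ ciphertext.
61 ^ fe = 9f
74 ^ e2 = 96
74 ^ 50 = 24
61 ^ d7 = b6
63 ^ ac = cf
6b ^ 75 = 1e
20 ^ 14 = 34

9f9624b6cf1e34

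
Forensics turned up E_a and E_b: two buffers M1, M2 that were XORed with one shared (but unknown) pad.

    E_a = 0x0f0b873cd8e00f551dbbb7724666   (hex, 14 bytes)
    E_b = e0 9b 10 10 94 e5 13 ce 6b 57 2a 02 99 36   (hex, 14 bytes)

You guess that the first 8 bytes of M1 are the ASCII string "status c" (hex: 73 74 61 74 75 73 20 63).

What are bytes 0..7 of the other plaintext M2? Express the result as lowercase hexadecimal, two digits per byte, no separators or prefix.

9ce4f65839763cf8

First, E_a ⊕ E_b = (M1 ⊕ K) ⊕ (M2 ⊕ K) = M1 ⊕ M2, so the key drops out. Then M2 = (M1 ⊕ M2) ⊕ M1 over the first 8 bytes.
byte 0: (0f XOR e0) XOR 73 = ef XOR 73 = 9c
byte 1: (0b XOR 9b) XOR 74 = 90 XOR 74 = e4
byte 2: (87 XOR 10) XOR 61 = 97 XOR 61 = f6
byte 3: (3c XOR 10) XOR 74 = 2c XOR 74 = 58
byte 4: (d8 XOR 94) XOR 75 = 4c XOR 75 = 39
byte 5: (e0 XOR e5) XOR 73 = 05 XOR 73 = 76
byte 6: (0f XOR 13) XOR 20 = 1c XOR 20 = 3c
byte 7: (55 XOR ce) XOR 63 = 9b XOR 63 = f8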